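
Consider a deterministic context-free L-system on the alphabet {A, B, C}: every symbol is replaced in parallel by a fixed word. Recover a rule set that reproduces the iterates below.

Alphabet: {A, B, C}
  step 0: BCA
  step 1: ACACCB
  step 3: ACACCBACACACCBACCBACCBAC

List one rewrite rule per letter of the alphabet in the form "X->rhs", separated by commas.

  step 0 ⇒ step 1: BCA ⇒ AC·AC·CB
    A ↦ CB
    B ↦ AC
    C ↦ AC

A->CB, B->AC, C->AC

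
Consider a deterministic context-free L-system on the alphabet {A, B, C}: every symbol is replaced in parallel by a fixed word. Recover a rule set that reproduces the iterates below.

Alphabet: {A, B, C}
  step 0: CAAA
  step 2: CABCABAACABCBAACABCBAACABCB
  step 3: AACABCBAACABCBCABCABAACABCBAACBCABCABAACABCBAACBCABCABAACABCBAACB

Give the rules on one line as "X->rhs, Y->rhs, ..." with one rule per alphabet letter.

A->CAB, B->CB, C->AA

  step 2 ⇒ step 3: CABCABAACABCBAACABCBAACABCB ⇒ AA·CAB·CB·AA·CAB·CB·CAB·CAB·AA·CAB·CB·AA·CB·CAB·CAB·AA·CAB·CB·AA·CB·CAB·CAB·AA·CAB·CB·AA·CB
    A ↦ CAB
    B ↦ CB
    C ↦ AA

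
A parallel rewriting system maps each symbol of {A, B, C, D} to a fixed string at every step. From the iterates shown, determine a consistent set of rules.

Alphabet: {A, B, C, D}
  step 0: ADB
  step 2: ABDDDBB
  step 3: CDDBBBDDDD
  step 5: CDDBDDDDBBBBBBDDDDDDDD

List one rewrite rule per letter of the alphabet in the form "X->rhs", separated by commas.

A->C, B->DD, C->ABD, D->B

  step 2 ⇒ step 3: ABDDDBB ⇒ C·DD·B·B·B·DD·DD
    A ↦ C
    B ↦ DD
    D ↦ B
    C ↦ ABD  (constrained at step 3)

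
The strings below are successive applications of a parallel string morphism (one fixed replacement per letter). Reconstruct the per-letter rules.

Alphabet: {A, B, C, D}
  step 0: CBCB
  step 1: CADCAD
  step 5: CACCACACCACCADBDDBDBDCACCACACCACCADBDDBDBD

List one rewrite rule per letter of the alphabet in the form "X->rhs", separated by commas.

  step 0 ⇒ step 1: CBCB ⇒ CA·D·CA·D
    B ↦ D
    C ↦ CA
    A ↦ C  (constrained at step 1)
    D ↦ DB  (constrained at step 1)

A->C, B->D, C->CA, D->DB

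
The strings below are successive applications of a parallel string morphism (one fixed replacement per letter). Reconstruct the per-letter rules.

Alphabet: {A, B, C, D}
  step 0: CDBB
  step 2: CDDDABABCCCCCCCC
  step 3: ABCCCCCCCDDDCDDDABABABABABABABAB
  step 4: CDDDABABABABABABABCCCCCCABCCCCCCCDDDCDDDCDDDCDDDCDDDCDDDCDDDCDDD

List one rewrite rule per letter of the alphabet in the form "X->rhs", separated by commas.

  step 3 ⇒ step 4: ABCCCCCCCDDDCDDDABABABABABABABAB ⇒ CD·DD·AB·AB·AB·AB·AB·AB·AB·CC·CC·CC·AB·CC·CC·CC·CD·DD·CD·DD·CD·DD·CD·DD·CD·DD·CD·DD·CD·DD·CD·DD
    A ↦ CD
    B ↦ DD
    C ↦ AB
    D ↦ CC

A->CD, B->DD, C->AB, D->CC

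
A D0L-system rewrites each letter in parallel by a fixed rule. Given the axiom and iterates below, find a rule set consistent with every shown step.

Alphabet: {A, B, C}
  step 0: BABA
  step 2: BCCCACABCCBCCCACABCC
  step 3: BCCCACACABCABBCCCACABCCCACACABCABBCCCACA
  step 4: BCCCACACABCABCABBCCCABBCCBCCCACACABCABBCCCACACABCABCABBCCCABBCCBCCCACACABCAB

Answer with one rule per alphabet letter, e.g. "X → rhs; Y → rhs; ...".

  step 3 ⇒ step 4: BCCCACACABCABBCCCACABCCCACACABCABBCCCACA ⇒ BCC·CA·CA·CA·B·CA·B·CA·B·BCC·CA·B·BCC·BCC·CA·CA·CA·B·CA·B·BCC·CA·CA·CA·B·CA·B·CA·B·BCC·CA·B·BCC·BCC·CA·CA·CA·B·CA·B
    A ↦ B
    B ↦ BCC
    C ↦ CA

A->B, B->BCC, C->CA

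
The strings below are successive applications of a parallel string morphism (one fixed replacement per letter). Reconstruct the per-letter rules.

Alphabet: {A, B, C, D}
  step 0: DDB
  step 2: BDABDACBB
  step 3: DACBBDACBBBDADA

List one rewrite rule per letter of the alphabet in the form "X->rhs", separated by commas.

A->B, B->DA, C->B, D->CB

  step 2 ⇒ step 3: BDABDACBB ⇒ DA·CB·B·DA·CB·B·B·DA·DA
    A ↦ B
    B ↦ DA
    C ↦ B
    D ↦ CB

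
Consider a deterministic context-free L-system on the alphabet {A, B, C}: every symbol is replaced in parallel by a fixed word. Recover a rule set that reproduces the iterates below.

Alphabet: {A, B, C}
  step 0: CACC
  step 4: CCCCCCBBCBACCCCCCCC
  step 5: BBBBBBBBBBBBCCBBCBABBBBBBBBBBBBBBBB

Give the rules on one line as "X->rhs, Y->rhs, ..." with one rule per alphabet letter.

A->BA, B->C, C->BB

  step 4 ⇒ step 5: CCCCCCBBCBACCCCCCCC ⇒ BB·BB·BB·BB·BB·BB·C·C·BB·C·BA·BB·BB·BB·BB·BB·BB·BB·BB
    A ↦ BA
    B ↦ C
    C ↦ BB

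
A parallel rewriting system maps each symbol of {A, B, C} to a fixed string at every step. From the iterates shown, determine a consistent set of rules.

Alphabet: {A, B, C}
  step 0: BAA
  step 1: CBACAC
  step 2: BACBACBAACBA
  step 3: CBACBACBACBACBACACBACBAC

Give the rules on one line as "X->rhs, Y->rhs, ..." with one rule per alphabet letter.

A->AC, B->CB, C->BA

  step 2 ⇒ step 3: BACBACBAACBA ⇒ CB·AC·BA·CB·AC·BA·CB·AC·AC·BA·CB·AC
    A ↦ AC
    B ↦ CB
    C ↦ BA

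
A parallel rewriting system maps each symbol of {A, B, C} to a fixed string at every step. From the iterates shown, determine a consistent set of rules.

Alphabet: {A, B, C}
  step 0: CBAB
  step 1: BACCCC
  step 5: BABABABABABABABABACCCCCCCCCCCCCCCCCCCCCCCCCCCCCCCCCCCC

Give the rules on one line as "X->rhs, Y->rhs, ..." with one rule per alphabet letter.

  step 0 ⇒ step 1: CBAB ⇒ BA·C·CC·C
    A ↦ CC
    B ↦ C
    C ↦ BA

A->CC, B->C, C->BA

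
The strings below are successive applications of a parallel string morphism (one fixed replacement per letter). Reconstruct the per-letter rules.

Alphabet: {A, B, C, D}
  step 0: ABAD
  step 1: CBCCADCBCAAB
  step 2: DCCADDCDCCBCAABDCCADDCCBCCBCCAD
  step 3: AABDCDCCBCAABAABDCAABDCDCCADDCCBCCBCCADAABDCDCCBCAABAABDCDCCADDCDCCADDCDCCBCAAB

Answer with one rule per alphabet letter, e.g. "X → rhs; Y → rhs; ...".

  step 2 ⇒ step 3: DCCADDCDCCBCAABDCCADDCCBCCBCCAD ⇒ AAB·DC·DC·CBC·AAB·AAB·DC·AAB·DC·DC·CAD·DC·CBC·CBC·CAD·AAB·DC·DC·CBC·AAB·AAB·DC·DC·CAD·DC·DC·CAD·DC·DC·CBC·AAB
    A ↦ CBC
    B ↦ CAD
    C ↦ DC
    D ↦ AAB

A->CBC, B->CAD, C->DC, D->AAB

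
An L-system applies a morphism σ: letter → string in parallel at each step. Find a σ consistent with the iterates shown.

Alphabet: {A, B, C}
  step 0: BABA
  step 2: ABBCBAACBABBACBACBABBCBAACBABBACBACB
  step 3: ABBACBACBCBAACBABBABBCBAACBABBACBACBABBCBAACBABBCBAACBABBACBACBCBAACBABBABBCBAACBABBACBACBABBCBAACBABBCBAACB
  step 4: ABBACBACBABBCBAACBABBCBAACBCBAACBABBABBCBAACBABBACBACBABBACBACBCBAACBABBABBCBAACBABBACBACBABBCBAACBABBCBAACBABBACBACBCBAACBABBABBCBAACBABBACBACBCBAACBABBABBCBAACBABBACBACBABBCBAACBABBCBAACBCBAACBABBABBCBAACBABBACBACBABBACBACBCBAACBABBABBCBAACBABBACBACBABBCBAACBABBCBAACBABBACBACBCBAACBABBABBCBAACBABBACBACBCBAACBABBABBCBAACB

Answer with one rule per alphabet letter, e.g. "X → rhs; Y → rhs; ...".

A->ABB, B->ACB, C->CBA

  step 3 ⇒ step 4: ABBACBACBCBAACBABBABBCBAACBABBACBACBABBCBAACBABBCBAACBABBACBACBCBAACBABBABBCBAACBABBACBACBABBCBAACBABBCBAACB ⇒ ABB·ACB·ACB·ABB·CBA·ACB·ABB·CBA·ACB·CBA·ACB·ABB·ABB·CBA·ACB·ABB·ACB·ACB·ABB·ACB·ACB·CBA·ACB·ABB·ABB·CBA·ACB·ABB·ACB·ACB·ABB·CBA·ACB·ABB·CBA·ACB·ABB·ACB·ACB·CBA·ACB·ABB·ABB·CBA·ACB·ABB·ACB·ACB·CBA·ACB·ABB·ABB·CBA·ACB·ABB·ACB·ACB·ABB·CBA·ACB·ABB·CBA·ACB·CBA·ACB·ABB·ABB·CBA·ACB·ABB·ACB·ACB·ABB·ACB·ACB·CBA·ACB·ABB·ABB·CBA·ACB·ABB·ACB·ACB·ABB·CBA·ACB·ABB·CBA·ACB·ABB·ACB·ACB·CBA·ACB·ABB·ABB·CBA·ACB·ABB·ACB·ACB·CBA·ACB·ABB·ABB·CBA·ACB
    A ↦ ABB
    B ↦ ACB
    C ↦ CBA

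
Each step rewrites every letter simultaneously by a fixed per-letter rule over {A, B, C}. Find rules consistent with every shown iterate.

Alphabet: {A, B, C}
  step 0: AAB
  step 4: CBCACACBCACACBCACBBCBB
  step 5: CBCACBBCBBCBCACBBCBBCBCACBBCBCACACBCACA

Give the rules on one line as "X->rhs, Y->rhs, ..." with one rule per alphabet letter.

A->B, B->CA, C->CB

  step 4 ⇒ step 5: CBCACACBCACACBCACBBCBB ⇒ CB·CA·CB·B·CB·B·CB·CA·CB·B·CB·B·CB·CA·CB·B·CB·CA·CA·CB·CA·CA
    A ↦ B
    B ↦ CA
    C ↦ CB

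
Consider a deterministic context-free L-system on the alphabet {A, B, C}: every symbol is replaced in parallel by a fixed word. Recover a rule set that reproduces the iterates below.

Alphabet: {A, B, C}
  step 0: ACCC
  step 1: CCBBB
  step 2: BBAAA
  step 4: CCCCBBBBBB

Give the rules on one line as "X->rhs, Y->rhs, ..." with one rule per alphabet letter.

  step 1 ⇒ step 2: CCBBB ⇒ B·B·A·A·A
    B ↦ A
    C ↦ B
  step 0 ⇒ step 1: ACCC ⇒ CC·B·B·B
    A ↦ CC

A->CC, B->A, C->B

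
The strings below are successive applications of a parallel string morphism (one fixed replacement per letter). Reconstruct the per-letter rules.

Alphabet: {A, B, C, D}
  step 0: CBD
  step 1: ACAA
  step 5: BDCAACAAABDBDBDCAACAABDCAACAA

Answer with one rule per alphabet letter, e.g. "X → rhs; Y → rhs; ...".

A->BD, B->C, C->A, D->AA

  step 0 ⇒ step 1: CBD ⇒ A·C·AA
    B ↦ C
    C ↦ A
    D ↦ AA
    A ↦ BD  (constrained at step 1)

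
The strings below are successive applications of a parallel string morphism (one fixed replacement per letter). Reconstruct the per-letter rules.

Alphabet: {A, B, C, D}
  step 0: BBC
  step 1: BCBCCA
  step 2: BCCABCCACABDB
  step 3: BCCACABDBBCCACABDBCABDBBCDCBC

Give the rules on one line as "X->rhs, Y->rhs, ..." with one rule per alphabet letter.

  step 2 ⇒ step 3: BCCABCCACABDB ⇒ BC·CA·CA·BDB·BC·CA·CA·BDB·CA·BDB·BC·DC·BC
    A ↦ BDB
    B ↦ BC
    C ↦ CA
    D ↦ DC

A->BDB, B->BC, C->CA, D->DC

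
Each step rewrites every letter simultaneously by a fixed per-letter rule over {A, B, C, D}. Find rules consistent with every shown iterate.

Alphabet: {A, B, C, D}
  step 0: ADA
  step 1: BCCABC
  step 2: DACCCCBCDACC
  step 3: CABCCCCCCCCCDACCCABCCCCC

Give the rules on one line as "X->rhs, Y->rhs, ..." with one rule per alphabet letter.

A->BC, B->DA, C->CC, D->CA

  step 2 ⇒ step 3: DACCCCBCDACC ⇒ CA·BC·CC·CC·CC·CC·DA·CC·CA·BC·CC·CC
    A ↦ BC
    B ↦ DA
    C ↦ CC
    D ↦ CA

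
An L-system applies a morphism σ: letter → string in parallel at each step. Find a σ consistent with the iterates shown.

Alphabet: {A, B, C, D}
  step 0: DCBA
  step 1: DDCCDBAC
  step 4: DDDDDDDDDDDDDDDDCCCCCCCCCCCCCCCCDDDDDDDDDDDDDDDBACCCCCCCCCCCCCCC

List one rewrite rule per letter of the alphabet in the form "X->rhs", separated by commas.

A->AC, B->DB, C->CC, D->DD

  step 0 ⇒ step 1: DCBA ⇒ DD·CC·DB·AC
    A ↦ AC
    B ↦ DB
    C ↦ CC
    D ↦ DD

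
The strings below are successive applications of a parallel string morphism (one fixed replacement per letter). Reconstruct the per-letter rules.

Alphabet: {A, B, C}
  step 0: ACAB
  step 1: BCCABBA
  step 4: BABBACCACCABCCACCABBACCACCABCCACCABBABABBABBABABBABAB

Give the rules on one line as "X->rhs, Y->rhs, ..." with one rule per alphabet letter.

  step 0 ⇒ step 1: ACAB ⇒ B·CCA·B·BA
    A ↦ B
    B ↦ BA
    C ↦ CCA

A->B, B->BA, C->CCA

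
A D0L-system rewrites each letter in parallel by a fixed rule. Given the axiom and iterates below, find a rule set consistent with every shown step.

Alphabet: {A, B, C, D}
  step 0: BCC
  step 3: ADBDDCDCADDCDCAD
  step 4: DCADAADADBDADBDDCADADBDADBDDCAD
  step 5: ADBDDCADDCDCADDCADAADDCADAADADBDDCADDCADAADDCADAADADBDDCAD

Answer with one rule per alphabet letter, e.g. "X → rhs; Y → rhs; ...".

  step 4 ⇒ step 5: DCADAADADBDADBDDCADADBDADBDDCAD ⇒ AD·BD·DC·AD·DC·DC·AD·DC·AD·A·AD·DC·AD·A·AD·AD·BD·DC·AD·DC·AD·A·AD·DC·AD·A·AD·AD·BD·DC·AD
    A ↦ DC
    B ↦ A
    C ↦ BD
    D ↦ AD

A->DC, B->A, C->BD, D->AD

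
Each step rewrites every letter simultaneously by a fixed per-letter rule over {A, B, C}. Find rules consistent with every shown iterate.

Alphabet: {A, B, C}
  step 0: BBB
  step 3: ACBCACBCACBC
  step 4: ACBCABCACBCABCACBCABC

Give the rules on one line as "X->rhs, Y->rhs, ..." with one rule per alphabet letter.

A->AC, B->A, C->BC

  step 3 ⇒ step 4: ACBCACBCACBC ⇒ AC·BC·A·BC·AC·BC·A·BC·AC·BC·A·BC
    A ↦ AC
    B ↦ A
    C ↦ BC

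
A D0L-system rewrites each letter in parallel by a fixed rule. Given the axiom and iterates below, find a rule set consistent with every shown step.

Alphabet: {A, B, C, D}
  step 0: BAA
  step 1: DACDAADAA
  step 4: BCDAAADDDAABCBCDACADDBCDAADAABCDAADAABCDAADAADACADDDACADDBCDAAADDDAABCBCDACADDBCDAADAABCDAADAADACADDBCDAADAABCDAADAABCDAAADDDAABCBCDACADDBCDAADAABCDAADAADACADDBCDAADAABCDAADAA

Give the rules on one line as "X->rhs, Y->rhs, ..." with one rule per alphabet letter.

  step 0 ⇒ step 1: BAA ⇒ DAC·DAA·DAA
    A ↦ DAA
    B ↦ DAC
    C ↦ ADD  (constrained at step 1)
    D ↦ BC  (constrained at step 1)

A->DAA, B->DAC, C->ADD, D->BC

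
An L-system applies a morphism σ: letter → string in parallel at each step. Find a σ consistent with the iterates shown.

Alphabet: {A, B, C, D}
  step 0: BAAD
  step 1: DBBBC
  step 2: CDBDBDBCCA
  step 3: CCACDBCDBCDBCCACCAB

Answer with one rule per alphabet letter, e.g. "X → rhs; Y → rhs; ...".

  step 2 ⇒ step 3: CDBDBDBCCA ⇒ CCA·C·DB·C·DB·C·DB·CCA·CCA·B
    A ↦ B
    B ↦ DB
    C ↦ CCA
    D ↦ C

A->B, B->DB, C->CCA, D->C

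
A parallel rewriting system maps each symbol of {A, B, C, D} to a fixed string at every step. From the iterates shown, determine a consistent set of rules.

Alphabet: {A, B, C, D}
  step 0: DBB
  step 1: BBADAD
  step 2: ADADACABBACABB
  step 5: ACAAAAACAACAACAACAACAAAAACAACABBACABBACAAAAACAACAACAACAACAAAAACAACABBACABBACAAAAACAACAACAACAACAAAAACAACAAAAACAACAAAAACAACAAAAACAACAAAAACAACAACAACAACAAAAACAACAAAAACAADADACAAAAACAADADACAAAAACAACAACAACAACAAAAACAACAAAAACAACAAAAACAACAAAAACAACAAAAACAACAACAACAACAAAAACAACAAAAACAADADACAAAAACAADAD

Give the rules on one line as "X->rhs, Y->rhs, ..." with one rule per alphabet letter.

A->ACA, B->AD, C->AAA, D->BB

  step 1 ⇒ step 2: BBADAD ⇒ AD·AD·ACA·BB·ACA·BB
    A ↦ ACA
    B ↦ AD
    D ↦ BB
    C ↦ AAA  (constrained at step 2)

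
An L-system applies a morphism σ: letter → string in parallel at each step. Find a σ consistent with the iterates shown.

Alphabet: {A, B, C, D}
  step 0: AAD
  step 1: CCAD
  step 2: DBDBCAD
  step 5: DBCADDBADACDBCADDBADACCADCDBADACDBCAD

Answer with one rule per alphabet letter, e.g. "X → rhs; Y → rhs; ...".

  step 1 ⇒ step 2: CCAD ⇒ DB·DB·C·AD
    A ↦ C
    C ↦ DB
    D ↦ AD
    B ↦ AC  (constrained at step 2)

A->C, B->AC, C->DB, D->AD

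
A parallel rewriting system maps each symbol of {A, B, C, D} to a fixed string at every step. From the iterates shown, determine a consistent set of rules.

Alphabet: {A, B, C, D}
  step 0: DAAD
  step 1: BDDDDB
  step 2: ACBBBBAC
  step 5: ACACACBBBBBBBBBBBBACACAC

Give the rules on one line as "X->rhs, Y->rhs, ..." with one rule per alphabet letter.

  step 1 ⇒ step 2: BDDDDB ⇒ AC·B·B·B·B·AC
    B ↦ AC
    D ↦ B
  step 0 ⇒ step 1: DAAD ⇒ B·DD·DD·B
    A ↦ DD
    C ↦ D  (constrained at step 2)

A->DD, B->AC, C->D, D->B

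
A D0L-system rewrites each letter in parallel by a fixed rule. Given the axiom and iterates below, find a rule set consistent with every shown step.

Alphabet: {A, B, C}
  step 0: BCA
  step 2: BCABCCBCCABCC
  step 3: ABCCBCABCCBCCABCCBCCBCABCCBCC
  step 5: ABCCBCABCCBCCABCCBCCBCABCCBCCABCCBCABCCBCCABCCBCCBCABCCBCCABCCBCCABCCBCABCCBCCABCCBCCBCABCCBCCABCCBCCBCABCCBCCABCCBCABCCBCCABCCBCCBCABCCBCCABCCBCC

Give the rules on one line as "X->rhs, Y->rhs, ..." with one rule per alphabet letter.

  step 2 ⇒ step 3: BCABCCBCCABCC ⇒ A·BCC·BC·A·BCC·BCC·A·BCC·BCC·BC·A·BCC·BCC
    A ↦ BC
    B ↦ A
    C ↦ BCC

A->BC, B->A, C->BCC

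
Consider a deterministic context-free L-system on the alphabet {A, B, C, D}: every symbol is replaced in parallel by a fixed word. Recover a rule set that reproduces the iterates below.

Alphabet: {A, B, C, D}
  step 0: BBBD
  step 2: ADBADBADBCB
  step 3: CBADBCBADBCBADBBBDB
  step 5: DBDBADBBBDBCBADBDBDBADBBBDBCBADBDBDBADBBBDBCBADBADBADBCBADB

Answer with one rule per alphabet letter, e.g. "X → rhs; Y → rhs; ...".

A->CB, B->DB, C->BB, D->A

  step 2 ⇒ step 3: ADBADBADBCB ⇒ CB·A·DB·CB·A·DB·CB·A·DB·BB·DB
    A ↦ CB
    B ↦ DB
    C ↦ BB
    D ↦ A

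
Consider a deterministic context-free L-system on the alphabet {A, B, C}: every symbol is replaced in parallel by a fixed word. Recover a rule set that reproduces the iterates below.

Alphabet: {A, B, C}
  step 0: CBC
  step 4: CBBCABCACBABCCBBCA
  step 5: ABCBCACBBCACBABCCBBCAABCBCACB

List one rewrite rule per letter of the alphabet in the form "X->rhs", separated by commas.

  step 4 ⇒ step 5: CBBCABCACBABCCBBCA ⇒ A·BC·BC·A·CB·BC·A·CB·A·BC·CB·BC·A·A·BC·BC·A·CB
    A ↦ CB
    B ↦ BC
    C ↦ A

A->CB, B->BC, C->A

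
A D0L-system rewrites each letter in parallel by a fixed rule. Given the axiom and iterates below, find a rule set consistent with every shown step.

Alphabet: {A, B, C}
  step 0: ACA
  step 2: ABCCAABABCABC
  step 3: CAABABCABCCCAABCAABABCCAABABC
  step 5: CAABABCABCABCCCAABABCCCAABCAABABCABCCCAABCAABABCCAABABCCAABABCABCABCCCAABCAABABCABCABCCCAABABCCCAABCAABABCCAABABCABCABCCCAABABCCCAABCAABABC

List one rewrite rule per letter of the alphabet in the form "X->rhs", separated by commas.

A->C, B->AAB, C->ABC

  step 2 ⇒ step 3: ABCCAABABCABC ⇒ C·AAB·ABC·ABC·C·C·AAB·C·AAB·ABC·C·AAB·ABC
    A ↦ C
    B ↦ AAB
    C ↦ ABC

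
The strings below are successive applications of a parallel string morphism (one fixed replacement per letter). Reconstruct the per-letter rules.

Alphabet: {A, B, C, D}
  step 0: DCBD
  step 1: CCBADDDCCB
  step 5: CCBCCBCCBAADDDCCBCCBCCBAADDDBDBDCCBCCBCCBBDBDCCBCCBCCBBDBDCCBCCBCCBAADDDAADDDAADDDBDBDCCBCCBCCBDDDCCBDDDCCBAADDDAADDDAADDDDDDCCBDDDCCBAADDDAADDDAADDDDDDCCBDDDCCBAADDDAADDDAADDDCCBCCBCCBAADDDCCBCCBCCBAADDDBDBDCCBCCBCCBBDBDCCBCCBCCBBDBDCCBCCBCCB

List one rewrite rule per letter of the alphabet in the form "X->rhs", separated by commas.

A->BD, B->DDD, C->A, D->CCB

  step 0 ⇒ step 1: DCBD ⇒ CCB·A·DDD·CCB
    B ↦ DDD
    C ↦ A
    D ↦ CCB
    A ↦ BD  (constrained at step 1)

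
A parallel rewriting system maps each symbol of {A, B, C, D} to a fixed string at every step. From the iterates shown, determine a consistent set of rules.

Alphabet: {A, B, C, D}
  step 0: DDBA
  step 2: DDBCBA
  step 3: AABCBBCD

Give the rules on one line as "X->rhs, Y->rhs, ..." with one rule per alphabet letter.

A->D, B->BC, C->B, D->A

  step 2 ⇒ step 3: DDBCBA ⇒ A·A·BC·B·BC·D
    A ↦ D
    B ↦ BC
    C ↦ B
    D ↦ A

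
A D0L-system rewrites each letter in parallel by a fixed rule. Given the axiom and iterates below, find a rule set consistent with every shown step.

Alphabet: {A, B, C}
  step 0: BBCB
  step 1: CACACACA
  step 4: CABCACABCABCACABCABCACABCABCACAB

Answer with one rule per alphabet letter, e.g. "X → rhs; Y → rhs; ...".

A->B, B->CA, C->CA

  step 0 ⇒ step 1: BBCB ⇒ CA·CA·CA·CA
    B ↦ CA
    C ↦ CA
    A ↦ B  (constrained at step 1)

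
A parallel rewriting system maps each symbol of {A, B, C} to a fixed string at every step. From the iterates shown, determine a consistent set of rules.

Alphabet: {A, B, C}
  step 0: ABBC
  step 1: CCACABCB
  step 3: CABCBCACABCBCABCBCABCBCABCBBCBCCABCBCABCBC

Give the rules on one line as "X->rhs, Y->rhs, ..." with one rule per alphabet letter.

  step 0 ⇒ step 1: ABBC ⇒ C·CA·CA·BCB
    A ↦ C
    B ↦ CA
    C ↦ BCB

A->C, B->CA, C->BCB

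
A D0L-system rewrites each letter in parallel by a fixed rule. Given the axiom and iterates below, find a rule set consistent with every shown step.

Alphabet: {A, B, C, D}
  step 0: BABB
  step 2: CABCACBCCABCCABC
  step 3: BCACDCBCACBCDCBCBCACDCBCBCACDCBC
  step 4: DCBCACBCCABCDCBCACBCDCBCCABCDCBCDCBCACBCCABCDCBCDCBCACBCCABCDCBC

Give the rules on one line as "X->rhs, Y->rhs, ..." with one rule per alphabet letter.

  step 3 ⇒ step 4: BCACDCBCACBCDCBCBCACDCBCBCACDCBC ⇒ DC·BC·AC·BC·CA·BC·DC·BC·AC·BC·DC·BC·CA·BC·DC·BC·DC·BC·AC·BC·CA·BC·DC·BC·DC·BC·AC·BC·CA·BC·DC·BC
    A ↦ AC
    B ↦ DC
    C ↦ BC
    D ↦ CA

A->AC, B->DC, C->BC, D->CA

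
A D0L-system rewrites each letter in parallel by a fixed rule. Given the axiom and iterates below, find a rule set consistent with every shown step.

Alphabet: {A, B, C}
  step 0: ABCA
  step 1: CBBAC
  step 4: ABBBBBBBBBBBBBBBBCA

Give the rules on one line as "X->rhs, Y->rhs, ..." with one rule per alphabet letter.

A->C, B->BB, C->A

  step 0 ⇒ step 1: ABCA ⇒ C·BB·A·C
    A ↦ C
    B ↦ BB
    C ↦ A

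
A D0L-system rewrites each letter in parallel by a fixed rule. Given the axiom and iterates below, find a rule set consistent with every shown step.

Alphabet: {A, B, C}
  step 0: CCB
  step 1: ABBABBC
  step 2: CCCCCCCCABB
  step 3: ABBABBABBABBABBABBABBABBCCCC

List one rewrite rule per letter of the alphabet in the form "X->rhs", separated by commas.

  step 2 ⇒ step 3: CCCCCCCCABB ⇒ ABB·ABB·ABB·ABB·ABB·ABB·ABB·ABB·CC·C·C
    A ↦ CC
    B ↦ C
    C ↦ ABB

A->CC, B->C, C->ABB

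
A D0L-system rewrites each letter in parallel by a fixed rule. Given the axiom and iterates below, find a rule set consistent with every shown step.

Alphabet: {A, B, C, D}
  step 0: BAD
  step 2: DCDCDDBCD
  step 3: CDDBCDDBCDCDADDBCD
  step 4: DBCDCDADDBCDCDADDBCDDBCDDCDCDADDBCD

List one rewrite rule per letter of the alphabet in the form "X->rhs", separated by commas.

  step 3 ⇒ step 4: CDDBCDDBCDCDADDBCD ⇒ DB·CD·CD·AD·DB·CD·CD·AD·DB·CD·DB·CD·D·CD·CD·AD·DB·CD
    A ↦ D
    B ↦ AD
    C ↦ DB
    D ↦ CD

A->D, B->AD, C->DB, D->CD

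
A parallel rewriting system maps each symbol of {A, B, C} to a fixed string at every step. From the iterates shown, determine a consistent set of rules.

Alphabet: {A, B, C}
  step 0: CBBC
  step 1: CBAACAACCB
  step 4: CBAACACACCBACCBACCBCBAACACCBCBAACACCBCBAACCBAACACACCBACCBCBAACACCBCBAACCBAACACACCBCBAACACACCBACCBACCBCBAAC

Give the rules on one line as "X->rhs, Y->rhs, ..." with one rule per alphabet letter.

  step 0 ⇒ step 1: CBBC ⇒ CB·AAC·AAC·CB
    B ↦ AAC
    C ↦ CB
    A ↦ AC  (constrained at step 1)

A->AC, B->AAC, C->CB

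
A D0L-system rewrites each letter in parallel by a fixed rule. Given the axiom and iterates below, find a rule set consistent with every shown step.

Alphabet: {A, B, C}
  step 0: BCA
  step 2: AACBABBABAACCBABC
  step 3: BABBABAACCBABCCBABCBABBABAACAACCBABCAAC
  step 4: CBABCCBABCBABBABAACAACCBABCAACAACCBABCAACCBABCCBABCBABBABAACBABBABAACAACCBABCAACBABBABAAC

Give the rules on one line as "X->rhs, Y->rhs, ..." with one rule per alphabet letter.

A->BAB, B->C, C->AAC

  step 3 ⇒ step 4: BABBABAACCBABCCBABCBABBABAACAACCBABCAAC ⇒ C·BAB·C·C·BAB·C·BAB·BAB·AAC·AAC·C·BAB·C·AAC·AAC·C·BAB·C·AAC·C·BAB·C·C·BAB·C·BAB·BAB·AAC·BAB·BAB·AAC·AAC·C·BAB·C·AAC·BAB·BAB·AAC
    A ↦ BAB
    B ↦ C
    C ↦ AAC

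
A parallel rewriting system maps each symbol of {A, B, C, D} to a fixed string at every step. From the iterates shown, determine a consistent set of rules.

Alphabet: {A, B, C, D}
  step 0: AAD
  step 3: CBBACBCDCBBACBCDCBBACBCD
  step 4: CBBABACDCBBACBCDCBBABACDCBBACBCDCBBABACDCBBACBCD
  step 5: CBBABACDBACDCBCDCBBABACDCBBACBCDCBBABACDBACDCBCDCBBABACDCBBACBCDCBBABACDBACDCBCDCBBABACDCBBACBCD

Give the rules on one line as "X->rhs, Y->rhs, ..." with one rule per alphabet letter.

A->CD, B->BA, C->CB, D->CD

  step 4 ⇒ step 5: CBBABACDCBBACBCDCBBABACDCBBACBCDCBBABACDCBBACBCD ⇒ CB·BA·BA·CD·BA·CD·CB·CD·CB·BA·BA·CD·CB·BA·CB·CD·CB·BA·BA·CD·BA·CD·CB·CD·CB·BA·BA·CD·CB·BA·CB·CD·CB·BA·BA·CD·BA·CD·CB·CD·CB·BA·BA·CD·CB·BA·CB·CD
    A ↦ CD
    B ↦ BA
    C ↦ CB
    D ↦ CD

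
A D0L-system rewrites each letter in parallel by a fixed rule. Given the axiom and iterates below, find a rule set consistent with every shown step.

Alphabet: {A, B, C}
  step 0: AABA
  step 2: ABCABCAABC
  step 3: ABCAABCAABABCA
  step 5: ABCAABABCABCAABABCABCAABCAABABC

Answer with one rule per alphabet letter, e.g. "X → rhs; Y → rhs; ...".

A->AB, B->C, C->A

  step 2 ⇒ step 3: ABCABCAABC ⇒ AB·C·A·AB·C·A·AB·AB·C·A
    A ↦ AB
    B ↦ C
    C ↦ A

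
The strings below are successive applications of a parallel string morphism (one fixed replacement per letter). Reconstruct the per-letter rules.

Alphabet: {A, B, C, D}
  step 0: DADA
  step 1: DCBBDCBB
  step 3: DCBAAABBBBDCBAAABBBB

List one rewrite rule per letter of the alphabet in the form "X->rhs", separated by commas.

  step 0 ⇒ step 1: DADA ⇒ DCB·B·DCB·B
    A ↦ B
    D ↦ DCB
    B ↦ A  (constrained at step 1)
    C ↦ AA  (constrained at step 1)

A->B, B->A, C->AA, D->DCB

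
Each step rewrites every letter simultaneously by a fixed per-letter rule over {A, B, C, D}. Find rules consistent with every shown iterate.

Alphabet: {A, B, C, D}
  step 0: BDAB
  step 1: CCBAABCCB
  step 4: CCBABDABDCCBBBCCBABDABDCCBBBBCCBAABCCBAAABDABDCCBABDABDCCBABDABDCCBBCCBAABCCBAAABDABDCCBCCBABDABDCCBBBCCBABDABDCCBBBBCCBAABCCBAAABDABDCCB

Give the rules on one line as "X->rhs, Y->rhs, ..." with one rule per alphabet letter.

  step 0 ⇒ step 1: BDAB ⇒ CCB·AA·B·CCB
    A ↦ B
    B ↦ CCB
    D ↦ AA
    C ↦ ABD  (constrained at step 1)

A->B, B->CCB, C->ABD, D->AA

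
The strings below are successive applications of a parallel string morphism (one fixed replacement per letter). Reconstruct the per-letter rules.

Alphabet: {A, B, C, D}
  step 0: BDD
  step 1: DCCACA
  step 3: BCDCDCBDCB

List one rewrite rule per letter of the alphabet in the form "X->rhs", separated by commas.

A->C, B->DC, C->B, D->CA

  step 0 ⇒ step 1: BDD ⇒ DC·CA·CA
    B ↦ DC
    D ↦ CA
    A ↦ C  (constrained at step 1)
    C ↦ B  (constrained at step 1)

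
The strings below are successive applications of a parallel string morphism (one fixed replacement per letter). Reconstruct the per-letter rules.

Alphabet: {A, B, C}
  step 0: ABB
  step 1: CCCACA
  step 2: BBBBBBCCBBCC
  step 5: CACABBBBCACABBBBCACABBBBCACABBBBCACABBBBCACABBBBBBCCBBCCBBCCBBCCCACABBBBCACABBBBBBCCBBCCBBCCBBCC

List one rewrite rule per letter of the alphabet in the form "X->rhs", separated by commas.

  step 1 ⇒ step 2: CCCACA ⇒ BB·BB·BB·CC·BB·CC
    A ↦ CC
    C ↦ BB
  step 0 ⇒ step 1: ABB ⇒ CC·CA·CA
    B ↦ CA

A->CC, B->CA, C->BB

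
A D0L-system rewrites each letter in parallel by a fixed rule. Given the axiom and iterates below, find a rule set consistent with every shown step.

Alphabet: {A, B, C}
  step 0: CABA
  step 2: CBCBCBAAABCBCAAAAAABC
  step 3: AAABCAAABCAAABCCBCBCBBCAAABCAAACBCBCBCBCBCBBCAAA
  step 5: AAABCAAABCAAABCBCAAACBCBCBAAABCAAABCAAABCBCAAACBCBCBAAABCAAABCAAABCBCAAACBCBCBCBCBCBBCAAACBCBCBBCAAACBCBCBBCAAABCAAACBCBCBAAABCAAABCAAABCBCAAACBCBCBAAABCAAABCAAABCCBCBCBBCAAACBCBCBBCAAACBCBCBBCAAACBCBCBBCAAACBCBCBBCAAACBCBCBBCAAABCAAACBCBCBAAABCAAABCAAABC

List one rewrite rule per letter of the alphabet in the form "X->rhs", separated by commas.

A->CB, B->BC, C->AAA

  step 2 ⇒ step 3: CBCBCBAAABCBCAAAAAABC ⇒ AAA·BC·AAA·BC·AAA·BC·CB·CB·CB·BC·AAA·BC·AAA·CB·CB·CB·CB·CB·CB·BC·AAA
    A ↦ CB
    B ↦ BC
    C ↦ AAA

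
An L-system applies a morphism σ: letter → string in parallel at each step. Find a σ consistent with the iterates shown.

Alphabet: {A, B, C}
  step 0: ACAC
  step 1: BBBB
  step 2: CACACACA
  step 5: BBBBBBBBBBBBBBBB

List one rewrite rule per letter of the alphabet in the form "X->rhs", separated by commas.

A->B, B->CA, C->B

  step 1 ⇒ step 2: BBBB ⇒ CA·CA·CA·CA
    B ↦ CA
  step 0 ⇒ step 1: ACAC ⇒ B·B·B·B
    A ↦ B
  step 0 ⇒ step 1: ACAC ⇒ B·B·B·B
    C ↦ B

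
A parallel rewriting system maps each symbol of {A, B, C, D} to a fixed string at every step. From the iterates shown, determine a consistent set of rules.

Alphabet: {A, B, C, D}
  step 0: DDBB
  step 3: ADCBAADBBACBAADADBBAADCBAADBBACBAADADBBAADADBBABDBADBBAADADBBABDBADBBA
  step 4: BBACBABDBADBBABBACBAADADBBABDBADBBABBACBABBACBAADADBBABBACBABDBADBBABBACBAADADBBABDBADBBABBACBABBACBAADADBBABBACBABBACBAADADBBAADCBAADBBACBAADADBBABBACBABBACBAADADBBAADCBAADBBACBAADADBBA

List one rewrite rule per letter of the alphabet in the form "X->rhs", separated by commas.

A->BBA, B->AD, C->BDB, D->CBA

  step 3 ⇒ step 4: ADCBAADBBACBAADADBBAADCBAADBBACBAADADBBAADADBBABDBADBBAADADBBABDBADBBA ⇒ BBA·CBA·BDB·AD·BBA·BBA·CBA·AD·AD·BBA·BDB·AD·BBA·BBA·CBA·BBA·CBA·AD·AD·BBA·BBA·CBA·BDB·AD·BBA·BBA·CBA·AD·AD·BBA·BDB·AD·BBA·BBA·CBA·BBA·CBA·AD·AD·BBA·BBA·CBA·BBA·CBA·AD·AD·BBA·AD·CBA·AD·BBA·CBA·AD·AD·BBA·BBA·CBA·BBA·CBA·AD·AD·BBA·AD·CBA·AD·BBA·CBA·AD·AD·BBA
    A ↦ BBA
    B ↦ AD
    C ↦ BDB
    D ↦ CBA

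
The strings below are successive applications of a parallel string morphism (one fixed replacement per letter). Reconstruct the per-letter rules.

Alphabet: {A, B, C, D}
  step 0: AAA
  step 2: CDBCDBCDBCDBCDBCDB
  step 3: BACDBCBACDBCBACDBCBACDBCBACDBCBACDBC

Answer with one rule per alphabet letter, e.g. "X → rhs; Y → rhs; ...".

A->DD, B->C, C->BA, D->CDB

  step 2 ⇒ step 3: CDBCDBCDBCDBCDBCDB ⇒ BA·CDB·C·BA·CDB·C·BA·CDB·C·BA·CDB·C·BA·CDB·C·BA·CDB·C
    B ↦ C
    C ↦ BA
    D ↦ CDB
    A ↦ DD  (constrained at step 0)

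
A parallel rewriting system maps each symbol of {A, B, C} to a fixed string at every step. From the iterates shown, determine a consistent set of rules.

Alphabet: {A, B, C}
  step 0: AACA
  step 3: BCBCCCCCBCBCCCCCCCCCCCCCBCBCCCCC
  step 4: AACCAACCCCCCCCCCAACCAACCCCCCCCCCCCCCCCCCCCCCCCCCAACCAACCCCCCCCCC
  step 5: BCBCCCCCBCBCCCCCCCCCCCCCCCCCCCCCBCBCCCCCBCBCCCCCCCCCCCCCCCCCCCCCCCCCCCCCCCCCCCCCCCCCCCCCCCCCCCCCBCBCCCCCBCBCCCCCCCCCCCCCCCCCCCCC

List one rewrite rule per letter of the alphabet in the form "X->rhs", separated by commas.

A->BC, B->AA, C->CC

  step 4 ⇒ step 5: AACCAACCCCCCCCCCAACCAACCCCCCCCCCCCCCCCCCCCCCCCCCAACCAACCCCCCCCCC ⇒ BC·BC·CC·CC·BC·BC·CC·CC·CC·CC·CC·CC·CC·CC·CC·CC·BC·BC·CC·CC·BC·BC·CC·CC·CC·CC·CC·CC·CC·CC·CC·CC·CC·CC·CC·CC·CC·CC·CC·CC·CC·CC·CC·CC·CC·CC·CC·CC·BC·BC·CC·CC·BC·BC·CC·CC·CC·CC·CC·CC·CC·CC·CC·CC
    A ↦ BC
    C ↦ CC
  step 3 ⇒ step 4: BCBCCCCCBCBCCCCCCCCCCCCCBCBCCCCC ⇒ AA·CC·AA·CC·CC·CC·CC·CC·AA·CC·AA·CC·CC·CC·CC·CC·CC·CC·CC·CC·CC·CC·CC·CC·AA·CC·AA·CC·CC·CC·CC·CC
    B ↦ AA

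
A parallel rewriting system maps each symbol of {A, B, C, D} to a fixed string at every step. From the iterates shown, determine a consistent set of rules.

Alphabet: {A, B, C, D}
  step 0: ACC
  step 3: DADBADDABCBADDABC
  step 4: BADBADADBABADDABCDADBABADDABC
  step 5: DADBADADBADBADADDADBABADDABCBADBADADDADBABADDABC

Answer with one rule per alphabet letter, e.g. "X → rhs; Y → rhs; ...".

  step 4 ⇒ step 5: BADBADADBABADDABCDADBABADDABC ⇒ DA·D·BA·DA·D·BA·D·BA·DA·D·DA·D·BA·BA·D·DA·BC·BA·D·BA·DA·D·DA·D·BA·BA·D·DA·BC
    A ↦ D
    B ↦ DA
    C ↦ BC
    D ↦ BA

A->D, B->DA, C->BC, D->BA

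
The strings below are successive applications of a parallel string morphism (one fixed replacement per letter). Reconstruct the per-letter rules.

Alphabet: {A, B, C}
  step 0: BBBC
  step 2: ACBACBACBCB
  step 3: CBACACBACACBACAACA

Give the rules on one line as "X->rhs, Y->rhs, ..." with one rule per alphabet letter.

A->CB, B->CA, C->A

  step 2 ⇒ step 3: ACBACBACBCB ⇒ CB·A·CA·CB·A·CA·CB·A·CA·A·CA
    A ↦ CB
    B ↦ CA
    C ↦ A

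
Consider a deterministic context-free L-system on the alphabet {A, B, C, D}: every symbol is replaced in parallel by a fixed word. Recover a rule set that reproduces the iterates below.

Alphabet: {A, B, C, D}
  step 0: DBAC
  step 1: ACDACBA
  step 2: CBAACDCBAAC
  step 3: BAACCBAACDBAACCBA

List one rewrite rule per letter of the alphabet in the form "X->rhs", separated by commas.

  step 2 ⇒ step 3: CBAACDCBAAC ⇒ BA·A·C·C·BA·ACD·BA·A·C·C·BA
    A ↦ C
    B ↦ A
    C ↦ BA
    D ↦ ACD

A->C, B->A, C->BA, D->ACD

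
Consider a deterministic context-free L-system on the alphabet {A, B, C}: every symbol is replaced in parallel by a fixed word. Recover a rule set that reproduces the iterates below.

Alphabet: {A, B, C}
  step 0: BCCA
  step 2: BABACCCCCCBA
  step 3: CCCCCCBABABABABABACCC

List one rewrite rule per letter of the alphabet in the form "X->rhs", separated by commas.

  step 2 ⇒ step 3: BABACCCCCCBA ⇒ CC·C·CC·C·BA·BA·BA·BA·BA·BA·CC·C
    A ↦ C
    B ↦ CC
    C ↦ BA

A->C, B->CC, C->BA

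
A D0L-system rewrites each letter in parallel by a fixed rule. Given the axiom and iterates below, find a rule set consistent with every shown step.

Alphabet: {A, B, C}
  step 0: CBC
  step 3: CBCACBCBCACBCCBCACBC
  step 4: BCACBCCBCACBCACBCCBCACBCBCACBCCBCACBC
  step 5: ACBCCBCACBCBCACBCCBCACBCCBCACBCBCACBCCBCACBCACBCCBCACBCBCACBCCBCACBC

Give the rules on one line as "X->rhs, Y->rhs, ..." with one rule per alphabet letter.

A->C, B->AC, C->BC

  step 4 ⇒ step 5: BCACBCCBCACBCACBCCBCACBCBCACBCCBCACBC ⇒ AC·BC·C·BC·AC·BC·BC·AC·BC·C·BC·AC·BC·C·BC·AC·BC·BC·AC·BC·C·BC·AC·BC·AC·BC·C·BC·AC·BC·BC·AC·BC·C·BC·AC·BC
    A ↦ C
    B ↦ AC
    C ↦ BC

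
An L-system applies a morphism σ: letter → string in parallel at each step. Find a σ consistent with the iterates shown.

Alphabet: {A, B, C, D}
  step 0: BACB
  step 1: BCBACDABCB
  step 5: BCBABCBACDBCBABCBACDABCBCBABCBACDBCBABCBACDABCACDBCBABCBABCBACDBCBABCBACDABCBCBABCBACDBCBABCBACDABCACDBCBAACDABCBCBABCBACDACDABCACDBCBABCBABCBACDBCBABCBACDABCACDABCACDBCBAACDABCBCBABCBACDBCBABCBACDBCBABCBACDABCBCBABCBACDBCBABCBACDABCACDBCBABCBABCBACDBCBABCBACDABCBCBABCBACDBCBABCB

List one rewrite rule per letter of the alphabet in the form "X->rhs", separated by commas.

  step 0 ⇒ step 1: BACB ⇒ BCB·ACD·A·BCB
    A ↦ ACD
    B ↦ BCB
    C ↦ A
    D ↦ BC  (constrained at step 1)

A->ACD, B->BCB, C->A, D->BC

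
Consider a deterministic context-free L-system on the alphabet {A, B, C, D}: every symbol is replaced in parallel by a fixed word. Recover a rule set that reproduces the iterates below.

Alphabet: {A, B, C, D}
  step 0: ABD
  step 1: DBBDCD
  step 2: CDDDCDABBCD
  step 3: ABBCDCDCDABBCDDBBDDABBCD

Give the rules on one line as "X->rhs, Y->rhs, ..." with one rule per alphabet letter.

A->DBB, B->D, C->ABB, D->CD

  step 2 ⇒ step 3: CDDDCDABBCD ⇒ ABB·CD·CD·CD·ABB·CD·DBB·D·D·ABB·CD
    A ↦ DBB
    B ↦ D
    C ↦ ABB
    D ↦ CD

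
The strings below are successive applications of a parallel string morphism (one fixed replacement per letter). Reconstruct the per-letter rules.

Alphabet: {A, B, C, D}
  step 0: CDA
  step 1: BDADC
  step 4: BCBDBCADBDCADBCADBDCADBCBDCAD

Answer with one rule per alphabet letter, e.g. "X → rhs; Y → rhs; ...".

  step 0 ⇒ step 1: CDA ⇒ BD·AD·C
    A ↦ C
    C ↦ BD
    D ↦ AD
    B ↦ BC  (constrained at step 1)

A->C, B->BC, C->BD, D->AD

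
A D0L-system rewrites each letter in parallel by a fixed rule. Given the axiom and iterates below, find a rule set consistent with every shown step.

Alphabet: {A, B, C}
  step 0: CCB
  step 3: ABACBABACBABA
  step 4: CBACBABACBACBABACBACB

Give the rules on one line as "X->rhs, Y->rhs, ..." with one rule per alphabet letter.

  step 3 ⇒ step 4: ABACBABACBABA ⇒ CB·A·CB·AB·A·CB·A·CB·AB·A·CB·A·CB
    A ↦ CB
    B ↦ A
    C ↦ AB

A->CB, B->A, C->AB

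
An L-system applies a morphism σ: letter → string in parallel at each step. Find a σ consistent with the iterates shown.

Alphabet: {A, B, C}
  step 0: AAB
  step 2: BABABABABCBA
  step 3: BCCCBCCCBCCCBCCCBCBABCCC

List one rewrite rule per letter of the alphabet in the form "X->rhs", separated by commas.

A->CC, B->BC, C->BA

  step 2 ⇒ step 3: BABABABABCBA ⇒ BC·CC·BC·CC·BC·CC·BC·CC·BC·BA·BC·CC
    A ↦ CC
    B ↦ BC
    C ↦ BA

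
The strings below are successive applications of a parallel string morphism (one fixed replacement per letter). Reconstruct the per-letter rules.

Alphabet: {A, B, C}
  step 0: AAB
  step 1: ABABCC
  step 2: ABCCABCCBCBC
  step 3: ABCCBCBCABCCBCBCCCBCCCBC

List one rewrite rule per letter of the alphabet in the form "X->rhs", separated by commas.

A->AB, B->CC, C->BC

  step 2 ⇒ step 3: ABCCABCCBCBC ⇒ AB·CC·BC·BC·AB·CC·BC·BC·CC·BC·CC·BC
    A ↦ AB
    B ↦ CC
    C ↦ BC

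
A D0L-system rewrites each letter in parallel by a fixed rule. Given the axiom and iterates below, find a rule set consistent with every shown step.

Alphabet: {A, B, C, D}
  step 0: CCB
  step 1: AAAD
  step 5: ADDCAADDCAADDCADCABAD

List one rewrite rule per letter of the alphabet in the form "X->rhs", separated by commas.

  step 0 ⇒ step 1: CCB ⇒ A·A·AD
    B ↦ AD
    C ↦ A
    A ↦ B  (constrained at step 1)
    D ↦ DC  (constrained at step 1)

A->B, B->AD, C->A, D->DC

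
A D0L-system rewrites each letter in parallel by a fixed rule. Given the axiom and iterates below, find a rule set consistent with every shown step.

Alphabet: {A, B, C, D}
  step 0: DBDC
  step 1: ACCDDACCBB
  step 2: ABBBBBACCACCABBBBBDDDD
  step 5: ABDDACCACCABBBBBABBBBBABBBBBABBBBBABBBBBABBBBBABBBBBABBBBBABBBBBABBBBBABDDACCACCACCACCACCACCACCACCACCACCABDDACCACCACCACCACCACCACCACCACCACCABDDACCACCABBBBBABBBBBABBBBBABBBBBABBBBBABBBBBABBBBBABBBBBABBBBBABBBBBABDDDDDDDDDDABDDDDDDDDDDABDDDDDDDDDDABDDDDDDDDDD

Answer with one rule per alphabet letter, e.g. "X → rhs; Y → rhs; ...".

  step 1 ⇒ step 2: ACCDDACCBB ⇒ AB·BB·BB·ACC·ACC·AB·BB·BB·DD·DD
    A ↦ AB
    B ↦ DD
    C ↦ BB
    D ↦ ACC

A->AB, B->DD, C->BB, D->ACC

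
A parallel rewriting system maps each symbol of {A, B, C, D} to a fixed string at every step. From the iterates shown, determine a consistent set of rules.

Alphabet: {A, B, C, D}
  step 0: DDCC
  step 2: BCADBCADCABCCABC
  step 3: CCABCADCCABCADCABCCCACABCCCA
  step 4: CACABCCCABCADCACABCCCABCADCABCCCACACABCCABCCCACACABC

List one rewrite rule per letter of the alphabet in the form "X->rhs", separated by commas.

  step 3 ⇒ step 4: CCABCADCCABCADCABCCCACABCCCA ⇒ CA·CA·BC·C·CA·BC·AD·CA·CA·BC·C·CA·BC·AD·CA·BC·C·CA·CA·CA·BC·CA·BC·C·CA·CA·CA·BC
    A ↦ BC
    B ↦ C
    C ↦ CA
    D ↦ AD

A->BC, B->C, C->CA, D->AD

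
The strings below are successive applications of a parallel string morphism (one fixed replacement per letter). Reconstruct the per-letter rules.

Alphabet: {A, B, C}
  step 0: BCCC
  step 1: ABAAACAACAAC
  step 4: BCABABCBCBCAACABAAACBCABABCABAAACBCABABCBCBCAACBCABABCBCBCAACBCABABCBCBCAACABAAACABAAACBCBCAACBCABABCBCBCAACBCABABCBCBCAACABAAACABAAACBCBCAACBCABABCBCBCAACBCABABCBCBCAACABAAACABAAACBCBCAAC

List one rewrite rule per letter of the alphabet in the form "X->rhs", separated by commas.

A->BC, B->ABA, C->AAC

  step 0 ⇒ step 1: BCCC ⇒ ABA·AAC·AAC·AAC
    B ↦ ABA
    C ↦ AAC
    A ↦ BC  (constrained at step 1)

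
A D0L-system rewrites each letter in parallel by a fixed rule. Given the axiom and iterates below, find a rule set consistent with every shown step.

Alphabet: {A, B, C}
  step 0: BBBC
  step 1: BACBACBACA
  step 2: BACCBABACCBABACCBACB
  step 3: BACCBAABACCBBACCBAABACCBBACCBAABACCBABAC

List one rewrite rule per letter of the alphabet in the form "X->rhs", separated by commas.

A->CB, B->BAC, C->A

  step 2 ⇒ step 3: BACCBABACCBABACCBACB ⇒ BAC·CB·A·A·BAC·CB·BAC·CB·A·A·BAC·CB·BAC·CB·A·A·BAC·CB·A·BAC
    A ↦ CB
    B ↦ BAC
    C ↦ A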